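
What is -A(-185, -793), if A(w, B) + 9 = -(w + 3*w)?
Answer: -731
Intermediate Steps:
A(w, B) = -9 - 4*w (A(w, B) = -9 - (w + 3*w) = -9 - 4*w)
-A(-185, -793) = -(-9 - 4*(-185)) = -(-9 + 740) = -1*731 = -731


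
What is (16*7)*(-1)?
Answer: -112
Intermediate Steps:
(16*7)*(-1) = 112*(-1) = -112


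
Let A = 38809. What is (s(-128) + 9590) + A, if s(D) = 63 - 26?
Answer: 48436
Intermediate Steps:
s(D) = 37
(s(-128) + 9590) + A = (37 + 9590) + 38809 = 9627 + 38809 = 48436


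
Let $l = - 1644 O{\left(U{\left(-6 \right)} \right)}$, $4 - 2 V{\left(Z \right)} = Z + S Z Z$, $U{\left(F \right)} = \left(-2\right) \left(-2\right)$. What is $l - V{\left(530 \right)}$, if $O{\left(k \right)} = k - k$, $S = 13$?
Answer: $1826113$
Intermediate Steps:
$U{\left(F \right)} = 4$
$V{\left(Z \right)} = 2 - \frac{13 Z^{2}}{2} - \frac{Z}{2}$ ($V{\left(Z \right)} = 2 - \frac{Z + 13 Z Z}{2} = 2 - \frac{Z + 13 Z^{2}}{2} = 2 - \left(\frac{Z}{2} + \frac{13 Z^{2}}{2}\right) = 2 - \frac{13 Z^{2}}{2} - \frac{Z}{2}$)
$O{\left(k \right)} = 0$
$l = 0$ ($l = \left(-1644\right) 0 = 0$)
$l - V{\left(530 \right)} = 0 - \left(2 - \frac{13 \cdot 530^{2}}{2} - 265\right) = 0 - \left(2 - 1825850 - 265\right) = 0 - -1826113 = 0 + 1826113 = 1826113$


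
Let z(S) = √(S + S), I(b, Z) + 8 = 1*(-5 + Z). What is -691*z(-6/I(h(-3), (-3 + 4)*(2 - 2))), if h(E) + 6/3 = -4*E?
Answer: -1382*√39/13 ≈ -663.89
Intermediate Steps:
h(E) = -2 - 4*E
I(b, Z) = -13 + Z (I(b, Z) = -8 + 1*(-5 + Z) = -8 + (-5 + Z) = -13 + Z)
z(S) = √2*√S (z(S) = √(2*S) = √2*√S)
-691*z(-6/I(h(-3), (-3 + 4)*(2 - 2))) = -691*√2*√(-6/(-13 + (-3 + 4)*(2 - 2))) = -691*√2*√(-6/(-13 + 1*0)) = -691*√2*√(-6/(-13 + 0)) = -691*√2*√(-6/(-13)) = -691*√2*√(-6*(-1/13)) = -691*√2*√(6/13) = -691*√2*√78/13 = -1382*√39/13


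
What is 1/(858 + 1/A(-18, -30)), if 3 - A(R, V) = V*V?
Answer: 897/769625 ≈ 0.0011655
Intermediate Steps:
A(R, V) = 3 - V² (A(R, V) = 3 - V*V = 3 - V²)
1/(858 + 1/A(-18, -30)) = 1/(858 + 1/(3 - 1*(-30)²)) = 1/(858 + 1/(3 - 1*900)) = 1/(858 + 1/(3 - 900)) = 1/(858 + 1/(-897)) = 1/(858 - 1/897) = 1/(769625/897) = 897/769625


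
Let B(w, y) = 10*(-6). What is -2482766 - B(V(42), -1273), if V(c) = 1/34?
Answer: -2482706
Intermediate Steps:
V(c) = 1/34
B(w, y) = -60
-2482766 - B(V(42), -1273) = -2482766 - 1*(-60) = -2482766 + 60 = -2482706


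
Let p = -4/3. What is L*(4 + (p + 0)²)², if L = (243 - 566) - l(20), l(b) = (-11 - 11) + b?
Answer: -289328/27 ≈ -10716.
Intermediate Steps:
l(b) = -22 + b
p = -4/3 (p = -4*⅓ = -4/3 ≈ -1.3333)
L = -321 (L = (243 - 566) - (-22 + 20) = -323 - 1*(-2) = -323 + 2 = -321)
L*(4 + (p + 0)²)² = -321*(4 + (-4/3 + 0)²)² = -321*(4 + (-4/3)²)² = -321*(4 + 16/9)² = -321*(52/9)² = -321*2704/81 = -289328/27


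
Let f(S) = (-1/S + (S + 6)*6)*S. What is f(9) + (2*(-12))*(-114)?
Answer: 3545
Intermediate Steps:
f(S) = S*(36 - 1/S + 6*S) (f(S) = (-1/S + (6 + S)*6)*S = (-1/S + (36 + 6*S))*S = (36 - 1/S + 6*S)*S = S*(36 - 1/S + 6*S))
f(9) + (2*(-12))*(-114) = (-1 + 6*9**2 + 36*9) + (2*(-12))*(-114) = (-1 + 6*81 + 324) - 24*(-114) = (-1 + 486 + 324) + 2736 = 809 + 2736 = 3545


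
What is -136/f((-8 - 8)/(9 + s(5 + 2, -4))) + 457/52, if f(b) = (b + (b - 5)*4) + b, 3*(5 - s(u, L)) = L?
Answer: 109671/7852 ≈ 13.967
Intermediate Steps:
s(u, L) = 5 - L/3
f(b) = -20 + 6*b (f(b) = (b + (-5 + b)*4) + b = (b + (-20 + 4*b)) + b = (-20 + 5*b) + b = -20 + 6*b)
-136/f((-8 - 8)/(9 + s(5 + 2, -4))) + 457/52 = -136/(-20 + 6*((-8 - 8)/(9 + (5 - 1/3*(-4))))) + 457/52 = -136/(-20 + 6*(-16/(9 + (5 + 4/3)))) + 457*(1/52) = -136/(-20 + 6*(-16/(9 + 19/3))) + 457/52 = -136/(-20 + 6*(-16/46/3)) + 457/52 = -136/(-20 + 6*(-16*3/46)) + 457/52 = -136/(-20 + 6*(-24/23)) + 457/52 = -136/(-20 - 144/23) + 457/52 = -136/(-604/23) + 457/52 = -136*(-23/604) + 457/52 = 782/151 + 457/52 = 109671/7852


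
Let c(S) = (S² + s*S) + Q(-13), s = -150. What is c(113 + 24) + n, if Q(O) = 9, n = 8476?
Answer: 6704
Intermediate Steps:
c(S) = 9 + S² - 150*S (c(S) = (S² - 150*S) + 9 = 9 + S² - 150*S)
c(113 + 24) + n = (9 + (113 + 24)² - 150*(113 + 24)) + 8476 = (9 + 137² - 150*137) + 8476 = (9 + 18769 - 20550) + 8476 = -1772 + 8476 = 6704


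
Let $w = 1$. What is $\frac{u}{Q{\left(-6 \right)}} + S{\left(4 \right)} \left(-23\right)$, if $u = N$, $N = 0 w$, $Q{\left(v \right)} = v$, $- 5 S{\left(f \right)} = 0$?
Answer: $0$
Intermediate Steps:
$S{\left(f \right)} = 0$ ($S{\left(f \right)} = \left(- \frac{1}{5}\right) 0 = 0$)
$N = 0$ ($N = 0 \cdot 1 = 0$)
$u = 0$
$\frac{u}{Q{\left(-6 \right)}} + S{\left(4 \right)} \left(-23\right) = \frac{0}{-6} + 0 \left(-23\right) = 0 \left(- \frac{1}{6}\right) + 0 = 0 + 0 = 0$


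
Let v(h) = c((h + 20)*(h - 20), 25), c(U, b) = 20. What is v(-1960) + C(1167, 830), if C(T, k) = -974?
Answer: -954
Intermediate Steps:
v(h) = 20
v(-1960) + C(1167, 830) = 20 - 974 = -954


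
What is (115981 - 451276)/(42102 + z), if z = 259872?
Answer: -111765/100658 ≈ -1.1103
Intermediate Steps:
(115981 - 451276)/(42102 + z) = (115981 - 451276)/(42102 + 259872) = -335295/301974 = -335295*1/301974 = -111765/100658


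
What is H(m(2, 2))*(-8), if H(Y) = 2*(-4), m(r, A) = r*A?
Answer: 64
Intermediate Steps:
m(r, A) = A*r
H(Y) = -8
H(m(2, 2))*(-8) = -8*(-8) = 64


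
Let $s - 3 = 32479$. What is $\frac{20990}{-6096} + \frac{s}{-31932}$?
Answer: $- \frac{36177623}{8110728} \approx -4.4605$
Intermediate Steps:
$s = 32482$ ($s = 3 + 32479 = 32482$)
$\frac{20990}{-6096} + \frac{s}{-31932} = \frac{20990}{-6096} + \frac{32482}{-31932} = 20990 \left(- \frac{1}{6096}\right) + 32482 \left(- \frac{1}{31932}\right) = - \frac{10495}{3048} - \frac{16241}{15966} = - \frac{36177623}{8110728}$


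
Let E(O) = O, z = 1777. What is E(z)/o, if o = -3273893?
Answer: -1777/3273893 ≈ -0.00054278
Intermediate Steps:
E(z)/o = 1777/(-3273893) = 1777*(-1/3273893) = -1777/3273893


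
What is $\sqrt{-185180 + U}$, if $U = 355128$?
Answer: $2 \sqrt{42487} \approx 412.25$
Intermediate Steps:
$\sqrt{-185180 + U} = \sqrt{-185180 + 355128} = \sqrt{169948} = 2 \sqrt{42487}$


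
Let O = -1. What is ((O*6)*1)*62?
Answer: -372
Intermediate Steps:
((O*6)*1)*62 = (-1*6*1)*62 = -6*1*62 = -6*62 = -372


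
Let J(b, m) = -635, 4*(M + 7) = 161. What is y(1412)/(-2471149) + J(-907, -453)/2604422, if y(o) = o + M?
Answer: -10666441021/12871829641756 ≈ -0.00082867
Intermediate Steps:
M = 133/4 (M = -7 + (¼)*161 = -7 + 161/4 = 133/4 ≈ 33.250)
y(o) = 133/4 + o (y(o) = o + 133/4 = 133/4 + o)
y(1412)/(-2471149) + J(-907, -453)/2604422 = (133/4 + 1412)/(-2471149) - 635/2604422 = (5781/4)*(-1/2471149) - 635*1/2604422 = -5781/9884596 - 635/2604422 = -10666441021/12871829641756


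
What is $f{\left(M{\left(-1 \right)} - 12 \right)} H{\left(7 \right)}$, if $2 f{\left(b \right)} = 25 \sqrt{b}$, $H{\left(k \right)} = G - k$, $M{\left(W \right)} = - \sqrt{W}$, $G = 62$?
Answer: $\frac{1375 \sqrt{-12 - i}}{2} \approx 99.146 - 2383.6 i$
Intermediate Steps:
$H{\left(k \right)} = 62 - k$
$f{\left(b \right)} = \frac{25 \sqrt{b}}{2}$
$f{\left(M{\left(-1 \right)} - 12 \right)} H{\left(7 \right)} = \frac{25 \sqrt{- \sqrt{-1} - 12}}{2} \left(62 - 7\right) = \frac{25 \sqrt{- i - 12}}{2} \left(62 - 7\right) = \frac{25 \sqrt{-12 - i}}{2} \cdot 55 = \frac{1375 \sqrt{-12 - i}}{2}$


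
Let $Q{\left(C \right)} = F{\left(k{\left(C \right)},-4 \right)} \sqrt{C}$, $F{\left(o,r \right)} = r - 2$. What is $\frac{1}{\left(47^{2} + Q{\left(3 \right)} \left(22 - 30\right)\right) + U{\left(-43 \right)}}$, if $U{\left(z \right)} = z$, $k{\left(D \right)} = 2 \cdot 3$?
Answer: $\frac{361}{780774} - \frac{4 \sqrt{3}}{390387} \approx 0.00044461$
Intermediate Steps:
$k{\left(D \right)} = 6$
$F{\left(o,r \right)} = -2 + r$
$Q{\left(C \right)} = - 6 \sqrt{C}$ ($Q{\left(C \right)} = \left(-2 - 4\right) \sqrt{C} = - 6 \sqrt{C}$)
$\frac{1}{\left(47^{2} + Q{\left(3 \right)} \left(22 - 30\right)\right) + U{\left(-43 \right)}} = \frac{1}{\left(47^{2} + - 6 \sqrt{3} \left(22 - 30\right)\right) - 43} = \frac{1}{\left(2209 + - 6 \sqrt{3} \left(-8\right)\right) - 43} = \frac{1}{\left(2209 + 48 \sqrt{3}\right) - 43} = \frac{1}{2166 + 48 \sqrt{3}}$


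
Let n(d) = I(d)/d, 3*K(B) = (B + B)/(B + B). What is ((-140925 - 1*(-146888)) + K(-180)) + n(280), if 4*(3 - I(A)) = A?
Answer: 5008999/840 ≈ 5963.1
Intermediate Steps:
I(A) = 3 - A/4
K(B) = 1/3 (K(B) = ((B + B)/(B + B))/3 = ((2*B)/((2*B)))/3 = ((2*B)*(1/(2*B)))/3 = (1/3)*1 = 1/3)
n(d) = (3 - d/4)/d
((-140925 - 1*(-146888)) + K(-180)) + n(280) = ((-140925 - 1*(-146888)) + 1/3) + (1/4)*(12 - 1*280)/280 = ((-140925 + 146888) + 1/3) + (1/4)*(1/280)*(12 - 280) = (5963 + 1/3) + (1/4)*(1/280)*(-268) = 17890/3 - 67/280 = 5008999/840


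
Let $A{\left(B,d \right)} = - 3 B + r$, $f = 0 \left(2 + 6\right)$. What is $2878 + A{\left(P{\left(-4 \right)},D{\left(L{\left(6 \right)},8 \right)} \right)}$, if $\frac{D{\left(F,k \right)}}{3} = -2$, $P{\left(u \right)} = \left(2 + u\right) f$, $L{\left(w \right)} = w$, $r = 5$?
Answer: $2883$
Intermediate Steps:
$f = 0$ ($f = 0 \cdot 8 = 0$)
$P{\left(u \right)} = 0$ ($P{\left(u \right)} = \left(2 + u\right) 0 = 0$)
$D{\left(F,k \right)} = -6$ ($D{\left(F,k \right)} = 3 \left(-2\right) = -6$)
$A{\left(B,d \right)} = 5 - 3 B$ ($A{\left(B,d \right)} = - 3 B + 5 = 5 - 3 B$)
$2878 + A{\left(P{\left(-4 \right)},D{\left(L{\left(6 \right)},8 \right)} \right)} = 2878 + \left(5 - 0\right) = 2878 + \left(5 + 0\right) = 2878 + 5 = 2883$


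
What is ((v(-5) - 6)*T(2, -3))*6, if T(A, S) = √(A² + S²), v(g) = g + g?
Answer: -96*√13 ≈ -346.13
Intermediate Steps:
v(g) = 2*g
((v(-5) - 6)*T(2, -3))*6 = ((2*(-5) - 6)*√(2² + (-3)²))*6 = ((-10 - 6)*√(4 + 9))*6 = -16*√13*6 = -96*√13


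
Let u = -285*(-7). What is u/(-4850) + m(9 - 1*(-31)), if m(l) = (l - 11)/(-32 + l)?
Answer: 12469/3880 ≈ 3.2137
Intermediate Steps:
u = 1995 (u = -57*(-35) = 1995)
m(l) = (-11 + l)/(-32 + l)
u/(-4850) + m(9 - 1*(-31)) = 1995/(-4850) + (-11 + (9 - 1*(-31)))/(-32 + (9 - 1*(-31))) = 1995*(-1/4850) + (-11 + (9 + 31))/(-32 + (9 + 31)) = -399/970 + (-11 + 40)/(-32 + 40) = -399/970 + 29/8 = 12469/3880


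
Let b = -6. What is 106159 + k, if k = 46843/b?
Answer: 590111/6 ≈ 98352.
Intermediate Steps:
k = -46843/6 (k = 46843/(-6) = 46843*(-⅙) = -46843/6 ≈ -7807.2)
106159 + k = 106159 - 46843/6 = 590111/6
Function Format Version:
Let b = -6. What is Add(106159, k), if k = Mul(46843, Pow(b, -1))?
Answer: Rational(590111, 6) ≈ 98352.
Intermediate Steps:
k = Rational(-46843, 6) (k = Mul(46843, Pow(-6, -1)) = Mul(46843, Rational(-1, 6)) = Rational(-46843, 6) ≈ -7807.2)
Add(106159, k) = Add(106159, Rational(-46843, 6)) = Rational(590111, 6)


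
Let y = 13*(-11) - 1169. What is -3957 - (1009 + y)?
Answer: -3654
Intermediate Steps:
y = -1312 (y = -143 - 1169 = -1312)
-3957 - (1009 + y) = -3957 - (1009 - 1312) = -3957 - 1*(-303) = -3957 + 303 = -3654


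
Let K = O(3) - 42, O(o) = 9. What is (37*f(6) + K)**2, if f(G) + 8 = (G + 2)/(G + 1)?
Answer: 4028049/49 ≈ 82205.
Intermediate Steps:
f(G) = -8 + (2 + G)/(1 + G) (f(G) = -8 + (G + 2)/(G + 1) = -8 + (2 + G)/(1 + G))
K = -33 (K = 9 - 42 = -33)
(37*f(6) + K)**2 = (37*((-6 - 7*6)/(1 + 6)) - 33)**2 = (37*((-6 - 42)/7) - 33)**2 = (37*((1/7)*(-48)) - 33)**2 = (37*(-48/7) - 33)**2 = (-1776/7 - 33)**2 = (-2007/7)**2 = 4028049/49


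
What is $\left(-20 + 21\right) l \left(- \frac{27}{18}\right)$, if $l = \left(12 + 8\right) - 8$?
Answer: $-18$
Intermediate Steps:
$l = 12$ ($l = 20 - 8 = 12$)
$\left(-20 + 21\right) l \left(- \frac{27}{18}\right) = \left(-20 + 21\right) 12 \left(- \frac{27}{18}\right) = 1 \cdot 12 \left(\left(-27\right) \frac{1}{18}\right) = 12 \left(- \frac{3}{2}\right) = -18$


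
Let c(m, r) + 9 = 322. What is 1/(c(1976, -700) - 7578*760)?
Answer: -1/5758967 ≈ -1.7364e-7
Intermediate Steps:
c(m, r) = 313 (c(m, r) = -9 + 322 = 313)
1/(c(1976, -700) - 7578*760) = 1/(313 - 7578*760) = 1/(313 - 5759280) = 1/(-5758967) = -1/5758967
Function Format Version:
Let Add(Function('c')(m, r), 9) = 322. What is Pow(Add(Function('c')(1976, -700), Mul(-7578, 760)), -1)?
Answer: Rational(-1, 5758967) ≈ -1.7364e-7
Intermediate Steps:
Function('c')(m, r) = 313 (Function('c')(m, r) = Add(-9, 322) = 313)
Pow(Add(Function('c')(1976, -700), Mul(-7578, 760)), -1) = Pow(Add(313, Mul(-7578, 760)), -1) = Pow(Add(313, -5759280), -1) = Pow(-5758967, -1) = Rational(-1, 5758967)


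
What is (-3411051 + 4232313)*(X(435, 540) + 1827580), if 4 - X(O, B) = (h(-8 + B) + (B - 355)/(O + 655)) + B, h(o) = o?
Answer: 163504878704349/109 ≈ 1.5000e+12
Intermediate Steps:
X(O, B) = 12 - 2*B - (-355 + B)/(655 + O) (X(O, B) = 4 - (((-8 + B) + (B - 355)/(O + 655)) + B) = 4 - (((-8 + B) + (-355 + B)/(655 + O)) + B) = 4 - ((-8 + B + (-355 + B)/(655 + O)) + B) = 4 - (-8 + 2*B + (-355 + B)/(655 + O)) = 4 + (8 - 2*B - (-355 + B)/(655 + O)) = 12 - 2*B - (-355 + B)/(655 + O))
(-3411051 + 4232313)*(X(435, 540) + 1827580) = (-3411051 + 4232313)*((8215 - 1311*540 + 12*435 - 2*540*435)/(655 + 435) + 1827580) = 821262*((8215 - 707940 + 5220 - 469800)/1090 + 1827580) = 821262*((1/1090)*(-1164305) + 1827580) = 821262*(-232861/218 + 1827580) = 821262*(398179579/218) = 163504878704349/109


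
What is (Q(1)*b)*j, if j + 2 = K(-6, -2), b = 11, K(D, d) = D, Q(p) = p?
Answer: -88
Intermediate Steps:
j = -8 (j = -2 - 6 = -8)
(Q(1)*b)*j = (1*11)*(-8) = 11*(-8) = -88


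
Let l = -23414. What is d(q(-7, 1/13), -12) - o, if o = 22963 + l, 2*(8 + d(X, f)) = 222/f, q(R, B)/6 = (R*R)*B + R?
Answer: 1735/4 ≈ 433.75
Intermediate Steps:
q(R, B) = 6*R + 6*B*R² (q(R, B) = 6*((R*R)*B + R) = 6*(R²*B + R) = 6*(B*R² + R) = 6*(R + B*R²) = 6*R + 6*B*R²)
d(X, f) = -8 + 111/f (d(X, f) = -8 + (222/f)/2 = -8 + 111/f)
o = -451 (o = 22963 - 23414 = -451)
d(q(-7, 1/13), -12) - o = (-8 + 111/(-12)) - 1*(-451) = (-8 + 111*(-1/12)) + 451 = (-8 - 37/4) + 451 = -69/4 + 451 = 1735/4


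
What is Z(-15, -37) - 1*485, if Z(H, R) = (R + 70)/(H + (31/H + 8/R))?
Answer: -424585/872 ≈ -486.91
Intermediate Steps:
Z(H, R) = (70 + R)/(H + 8/R + 31/H) (Z(H, R) = (70 + R)/(H + (8/R + 31/H)) = (70 + R)/(H + 8/R + 31/H))
Z(-15, -37) - 1*485 = -15*(-37)*(70 - 37)/(8*(-15) + 31*(-37) - 37*(-15)²) - 1*485 = -15*(-37)*33/(-120 - 1147 - 37*225) - 485 = -15*(-37)*33/(-120 - 1147 - 8325) - 485 = -15*(-37)*33/(-9592) - 485 = -15*(-37)*(-1/9592)*33 - 485 = -1665/872 - 485 = -424585/872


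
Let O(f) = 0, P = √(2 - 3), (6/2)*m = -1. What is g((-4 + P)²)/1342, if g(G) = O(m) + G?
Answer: (4 - I)²/1342 ≈ 0.011177 - 0.0059613*I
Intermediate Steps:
m = -⅓ (m = (⅓)*(-1) = -⅓ ≈ -0.33333)
P = I (P = √(-1) = I ≈ 1.0*I)
g(G) = G (g(G) = 0 + G = G)
g((-4 + P)²)/1342 = (-4 + I)²/1342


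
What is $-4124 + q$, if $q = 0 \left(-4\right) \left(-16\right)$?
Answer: $-4124$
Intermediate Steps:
$q = 0$ ($q = 0 \left(-16\right) = 0$)
$-4124 + q = -4124 + 0 = -4124$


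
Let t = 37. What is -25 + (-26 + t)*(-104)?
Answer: -1169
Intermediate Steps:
-25 + (-26 + t)*(-104) = -25 + (-26 + 37)*(-104) = -25 + 11*(-104) = -25 - 1144 = -1169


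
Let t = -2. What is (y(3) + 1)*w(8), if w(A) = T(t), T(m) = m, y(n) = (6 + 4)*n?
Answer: -62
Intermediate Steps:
y(n) = 10*n
w(A) = -2
(y(3) + 1)*w(8) = (10*3 + 1)*(-2) = (30 + 1)*(-2) = 31*(-2) = -62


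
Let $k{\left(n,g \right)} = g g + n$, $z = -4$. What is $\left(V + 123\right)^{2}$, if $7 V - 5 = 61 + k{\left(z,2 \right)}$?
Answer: $\frac{859329}{49} \approx 17537.0$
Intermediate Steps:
$k{\left(n,g \right)} = n + g^{2}$ ($k{\left(n,g \right)} = g^{2} + n = n + g^{2}$)
$V = \frac{66}{7}$ ($V = \frac{5}{7} + \frac{61 - \left(4 - 2^{2}\right)}{7} = \frac{5}{7} + \frac{61 + \left(-4 + 4\right)}{7} = \frac{5}{7} + \frac{61 + 0}{7} = \frac{5}{7} + \frac{1}{7} \cdot 61 = \frac{5}{7} + \frac{61}{7} = \frac{66}{7} \approx 9.4286$)
$\left(V + 123\right)^{2} = \left(\frac{66}{7} + 123\right)^{2} = \left(\frac{927}{7}\right)^{2} = \frac{859329}{49}$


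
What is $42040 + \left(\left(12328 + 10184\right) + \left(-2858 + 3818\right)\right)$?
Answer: $65512$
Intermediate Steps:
$42040 + \left(\left(12328 + 10184\right) + \left(-2858 + 3818\right)\right) = 42040 + \left(22512 + 960\right) = 42040 + 23472 = 65512$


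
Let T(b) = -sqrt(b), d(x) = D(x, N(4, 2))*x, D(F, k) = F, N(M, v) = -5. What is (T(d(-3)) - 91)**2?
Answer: 8836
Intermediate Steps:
d(x) = x**2 (d(x) = x*x = x**2)
(T(d(-3)) - 91)**2 = (-sqrt((-3)**2) - 91)**2 = (-sqrt(9) - 91)**2 = (-1*3 - 91)**2 = (-3 - 91)**2 = (-94)**2 = 8836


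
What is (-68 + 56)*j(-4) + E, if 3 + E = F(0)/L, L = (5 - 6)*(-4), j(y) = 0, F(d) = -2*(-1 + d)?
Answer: -5/2 ≈ -2.5000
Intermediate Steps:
F(d) = 2 - 2*d
L = 4 (L = -1*(-4) = 4)
E = -5/2 (E = -3 + (2 - 2*0)/4 = -3 + (2 + 0)*(¼) = -3 + 2*(¼) = -3 + ½ = -5/2 ≈ -2.5000)
(-68 + 56)*j(-4) + E = (-68 + 56)*0 - 5/2 = -12*0 - 5/2 = 0 - 5/2 = -5/2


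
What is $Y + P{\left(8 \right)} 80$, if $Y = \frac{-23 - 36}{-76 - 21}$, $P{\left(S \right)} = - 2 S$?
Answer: $- \frac{124101}{97} \approx -1279.4$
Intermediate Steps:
$Y = \frac{59}{97}$ ($Y = - \frac{59}{-97} = \left(-59\right) \left(- \frac{1}{97}\right) = \frac{59}{97} \approx 0.60825$)
$Y + P{\left(8 \right)} 80 = \frac{59}{97} + \left(-2\right) 8 \cdot 80 = \frac{59}{97} - 1280 = - \frac{124101}{97}$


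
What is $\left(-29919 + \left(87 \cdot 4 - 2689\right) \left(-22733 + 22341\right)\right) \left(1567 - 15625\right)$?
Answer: $-12480031674$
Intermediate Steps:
$\left(-29919 + \left(87 \cdot 4 - 2689\right) \left(-22733 + 22341\right)\right) \left(1567 - 15625\right) = \left(-29919 + \left(348 - 2689\right) \left(-392\right)\right) \left(-14058\right) = \left(-29919 - -917672\right) \left(-14058\right) = \left(-29919 + 917672\right) \left(-14058\right) = 887753 \left(-14058\right) = -12480031674$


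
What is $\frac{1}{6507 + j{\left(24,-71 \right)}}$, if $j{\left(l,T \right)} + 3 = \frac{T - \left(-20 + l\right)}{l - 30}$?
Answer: $\frac{2}{13033} \approx 0.00015346$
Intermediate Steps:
$j{\left(l,T \right)} = -3 + \frac{20 + T - l}{-30 + l}$ ($j{\left(l,T \right)} = -3 + \frac{T - \left(-20 + l\right)}{l - 30} = -3 + \frac{20 + T - l}{-30 + l}$)
$\frac{1}{6507 + j{\left(24,-71 \right)}} = \frac{1}{6507 + \frac{110 - 71 - 96}{-30 + 24}} = \frac{1}{6507 + \frac{110 - 71 - 96}{-6}} = \frac{1}{6507 - - \frac{19}{2}} = \frac{1}{6507 + \frac{19}{2}} = \frac{1}{\frac{13033}{2}} = \frac{2}{13033}$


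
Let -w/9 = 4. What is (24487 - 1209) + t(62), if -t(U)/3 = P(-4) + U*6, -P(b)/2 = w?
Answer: 21946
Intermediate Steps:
w = -36 (w = -9*4 = -36)
P(b) = 72 (P(b) = -2*(-36) = 72)
t(U) = -216 - 18*U (t(U) = -3*(72 + U*6) = -3*(72 + 6*U) = -216 - 18*U)
(24487 - 1209) + t(62) = (24487 - 1209) + (-216 - 18*62) = 23278 + (-216 - 1116) = 23278 - 1332 = 21946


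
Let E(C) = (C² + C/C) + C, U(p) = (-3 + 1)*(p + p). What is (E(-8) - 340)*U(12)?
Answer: 13584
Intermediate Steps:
U(p) = -4*p
E(C) = 1 + C + C² (E(C) = (C² + 1) + C = (1 + C²) + C = 1 + C + C²)
(E(-8) - 340)*U(12) = ((1 - 8 + (-8)²) - 340)*(-4*12) = ((1 - 8 + 64) - 340)*(-48) = (57 - 340)*(-48) = -283*(-48) = 13584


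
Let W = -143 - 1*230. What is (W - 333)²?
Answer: 498436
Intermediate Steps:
W = -373 (W = -143 - 230 = -373)
(W - 333)² = (-373 - 333)² = (-706)² = 498436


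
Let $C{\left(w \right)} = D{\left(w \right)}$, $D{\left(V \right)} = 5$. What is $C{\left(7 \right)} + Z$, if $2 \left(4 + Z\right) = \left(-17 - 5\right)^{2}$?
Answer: $243$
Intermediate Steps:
$C{\left(w \right)} = 5$
$Z = 238$ ($Z = -4 + \frac{\left(-17 - 5\right)^{2}}{2} = -4 + \frac{\left(-22\right)^{2}}{2} = -4 + \frac{1}{2} \cdot 484 = -4 + 242 = 238$)
$C{\left(7 \right)} + Z = 5 + 238 = 243$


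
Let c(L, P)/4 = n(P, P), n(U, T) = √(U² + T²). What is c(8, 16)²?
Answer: 8192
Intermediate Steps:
n(U, T) = √(T² + U²)
c(L, P) = 4*√2*√(P²) (c(L, P) = 4*√(P² + P²) = 4*√(2*P²) = 4*(√2*√(P²)) = 4*√2*√(P²))
c(8, 16)² = (4*√2*√(16²))² = (4*√2*√256)² = (4*√2*16)² = (64*√2)² = 8192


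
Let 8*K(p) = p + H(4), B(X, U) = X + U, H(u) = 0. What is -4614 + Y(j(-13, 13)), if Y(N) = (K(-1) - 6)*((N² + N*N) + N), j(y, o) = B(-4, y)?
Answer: -64401/8 ≈ -8050.1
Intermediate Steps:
B(X, U) = U + X
j(y, o) = -4 + y (j(y, o) = y - 4 = -4 + y)
K(p) = p/8 (K(p) = (p + 0)/8 = p/8)
Y(N) = -49*N²/4 - 49*N/8 (Y(N) = ((⅛)*(-1) - 6)*((N² + N*N) + N) = (-⅛ - 6)*((N² + N²) + N) = -49*(2*N² + N)/8 = -49*(N + 2*N²)/8 = -49*N²/4 - 49*N/8)
-4614 + Y(j(-13, 13)) = -4614 - 49*(-4 - 13)*(1 + 2*(-4 - 13))/8 = -4614 - 49/8*(-17)*(1 + 2*(-17)) = -4614 - 49/8*(-17)*(1 - 34) = -4614 - 49/8*(-17)*(-33) = -4614 - 27489/8 = -64401/8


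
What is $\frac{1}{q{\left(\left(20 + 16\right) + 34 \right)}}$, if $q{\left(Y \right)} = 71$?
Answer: $\frac{1}{71} \approx 0.014085$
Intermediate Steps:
$\frac{1}{q{\left(\left(20 + 16\right) + 34 \right)}} = \frac{1}{71}$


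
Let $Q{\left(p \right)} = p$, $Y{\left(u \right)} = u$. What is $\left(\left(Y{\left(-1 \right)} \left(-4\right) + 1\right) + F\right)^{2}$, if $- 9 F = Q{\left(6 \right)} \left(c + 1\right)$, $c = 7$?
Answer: $\frac{1}{9} \approx 0.11111$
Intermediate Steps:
$F = - \frac{16}{3}$ ($F = - \frac{6 \left(7 + 1\right)}{9} = - \frac{6 \cdot 8}{9} = \left(- \frac{1}{9}\right) 48 = - \frac{16}{3} \approx -5.3333$)
$\left(\left(Y{\left(-1 \right)} \left(-4\right) + 1\right) + F\right)^{2} = \left(\left(\left(-1\right) \left(-4\right) + 1\right) - \frac{16}{3}\right)^{2} = \left(\left(4 + 1\right) - \frac{16}{3}\right)^{2} = \left(5 - \frac{16}{3}\right)^{2} = \left(- \frac{1}{3}\right)^{2} = \frac{1}{9}$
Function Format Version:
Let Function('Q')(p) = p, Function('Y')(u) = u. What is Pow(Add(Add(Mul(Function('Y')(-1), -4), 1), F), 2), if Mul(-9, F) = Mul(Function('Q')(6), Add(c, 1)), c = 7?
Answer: Rational(1, 9) ≈ 0.11111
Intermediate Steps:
F = Rational(-16, 3) (F = Mul(Rational(-1, 9), Mul(6, Add(7, 1))) = Mul(Rational(-1, 9), Mul(6, 8)) = Mul(Rational(-1, 9), 48) = Rational(-16, 3) ≈ -5.3333)
Pow(Add(Add(Mul(Function('Y')(-1), -4), 1), F), 2) = Pow(Add(Add(Mul(-1, -4), 1), Rational(-16, 3)), 2) = Pow(Add(Add(4, 1), Rational(-16, 3)), 2) = Pow(Add(5, Rational(-16, 3)), 2) = Pow(Rational(-1, 3), 2) = Rational(1, 9)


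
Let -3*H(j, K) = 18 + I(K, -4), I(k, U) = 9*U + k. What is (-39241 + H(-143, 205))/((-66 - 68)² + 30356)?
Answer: -58955/72468 ≈ -0.81353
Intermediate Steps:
I(k, U) = k + 9*U
H(j, K) = 6 - K/3 (H(j, K) = -(18 + (K + 9*(-4)))/3 = -(18 + (K - 36))/3 = -(18 + (-36 + K))/3 = -(-18 + K)/3 = 6 - K/3)
(-39241 + H(-143, 205))/((-66 - 68)² + 30356) = (-39241 + (6 - ⅓*205))/((-66 - 68)² + 30356) = (-39241 + (6 - 205/3))/((-134)² + 30356) = (-39241 - 187/3)/(17956 + 30356) = -117910/3/48312 = -117910/3*1/48312 = -58955/72468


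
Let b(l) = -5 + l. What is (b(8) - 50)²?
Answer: 2209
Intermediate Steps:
(b(8) - 50)² = ((-5 + 8) - 50)² = (3 - 50)² = (-47)² = 2209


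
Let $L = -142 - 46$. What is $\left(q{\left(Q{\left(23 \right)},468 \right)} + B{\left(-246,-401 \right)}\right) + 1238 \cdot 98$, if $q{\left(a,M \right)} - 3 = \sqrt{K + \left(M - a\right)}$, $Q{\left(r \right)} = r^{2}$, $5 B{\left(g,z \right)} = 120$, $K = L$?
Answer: $121351 + i \sqrt{249} \approx 1.2135 \cdot 10^{5} + 15.78 i$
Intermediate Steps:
$L = -188$
$K = -188$
$B{\left(g,z \right)} = 24$ ($B{\left(g,z \right)} = \frac{1}{5} \cdot 120 = 24$)
$q{\left(a,M \right)} = 3 + \sqrt{-188 + M - a}$ ($q{\left(a,M \right)} = 3 + \sqrt{-188 + \left(M - a\right)} = 3 + \sqrt{-188 + M - a}$)
$\left(q{\left(Q{\left(23 \right)},468 \right)} + B{\left(-246,-401 \right)}\right) + 1238 \cdot 98 = \left(\left(3 + \sqrt{-188 + 468 - 23^{2}}\right) + 24\right) + 1238 \cdot 98 = \left(\left(3 + \sqrt{-188 + 468 - 529}\right) + 24\right) + 121324 = \left(\left(3 + \sqrt{-249}\right) + 24\right) + 121324 = \left(\left(3 + i \sqrt{249}\right) + 24\right) + 121324 = \left(27 + i \sqrt{249}\right) + 121324 = 121351 + i \sqrt{249}$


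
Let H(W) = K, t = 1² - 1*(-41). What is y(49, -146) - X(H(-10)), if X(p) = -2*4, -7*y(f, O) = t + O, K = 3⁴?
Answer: 160/7 ≈ 22.857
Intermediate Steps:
t = 42 (t = 1 + 41 = 42)
K = 81
y(f, O) = -6 - O/7 (y(f, O) = -(42 + O)/7 = -6 - O/7)
H(W) = 81
X(p) = -8
y(49, -146) - X(H(-10)) = (-6 - ⅐*(-146)) - 1*(-8) = (-6 + 146/7) + 8 = 104/7 + 8 = 160/7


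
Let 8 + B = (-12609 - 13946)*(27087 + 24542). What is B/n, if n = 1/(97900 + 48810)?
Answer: -201140598791130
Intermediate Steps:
n = 1/146710 ≈ 6.8162e-6
B = -1371008103 (B = -8 + (-12609 - 13946)*(27087 + 24542) = -8 - 26555*51629 = -8 - 1371008095 = -1371008103)
B/n = -1371008103/1/146710 = -1371008103*146710 = -201140598791130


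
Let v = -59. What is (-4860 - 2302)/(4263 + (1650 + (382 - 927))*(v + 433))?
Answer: -7162/417533 ≈ -0.017153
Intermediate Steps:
(-4860 - 2302)/(4263 + (1650 + (382 - 927))*(v + 433)) = (-4860 - 2302)/(4263 + (1650 + (382 - 927))*(-59 + 433)) = -7162/(4263 + (1650 - 545)*374) = -7162/(4263 + 1105*374) = -7162/(4263 + 413270) = -7162/417533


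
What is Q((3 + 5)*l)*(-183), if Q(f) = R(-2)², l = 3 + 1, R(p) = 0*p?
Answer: 0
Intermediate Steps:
R(p) = 0
l = 4
Q(f) = 0 (Q(f) = 0² = 0)
Q((3 + 5)*l)*(-183) = 0*(-183) = 0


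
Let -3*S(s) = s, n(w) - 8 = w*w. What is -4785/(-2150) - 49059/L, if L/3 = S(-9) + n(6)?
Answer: -6986811/20210 ≈ -345.71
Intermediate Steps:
n(w) = 8 + w**2 (n(w) = 8 + w*w = 8 + w**2)
S(s) = -s/3
L = 141 (L = 3*(-1/3*(-9) + (8 + 6**2)) = 3*(3 + (8 + 36)) = 3*(3 + 44) = 3*47 = 141)
-4785/(-2150) - 49059/L = -4785/(-2150) - 49059/141 = -4785*(-1/2150) - 49059*1/141 = 957/430 - 16353/47 = -6986811/20210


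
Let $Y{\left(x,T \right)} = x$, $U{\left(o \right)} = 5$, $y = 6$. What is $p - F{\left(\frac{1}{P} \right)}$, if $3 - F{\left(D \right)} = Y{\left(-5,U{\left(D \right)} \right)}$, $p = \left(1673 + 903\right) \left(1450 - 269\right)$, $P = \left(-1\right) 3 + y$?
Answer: $3042248$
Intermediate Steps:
$P = 3$ ($P = \left(-1\right) 3 + 6 = -3 + 6 = 3$)
$p = 3042256$ ($p = 2576 \cdot 1181 = 3042256$)
$F{\left(D \right)} = 8$ ($F{\left(D \right)} = 3 - -5 = 3 + 5 = 8$)
$p - F{\left(\frac{1}{P} \right)} = 3042256 - 8 = 3042248$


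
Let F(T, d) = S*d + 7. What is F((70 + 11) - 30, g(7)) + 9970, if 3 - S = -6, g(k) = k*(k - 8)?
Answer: 9914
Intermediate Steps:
g(k) = k*(-8 + k)
S = 9 (S = 3 - 1*(-6) = 3 + 6 = 9)
F(T, d) = 7 + 9*d (F(T, d) = 9*d + 7 = 7 + 9*d)
F((70 + 11) - 30, g(7)) + 9970 = (7 + 9*(7*(-8 + 7))) + 9970 = (7 + 9*(7*(-1))) + 9970 = (7 + 9*(-7)) + 9970 = (7 - 63) + 9970 = -56 + 9970 = 9914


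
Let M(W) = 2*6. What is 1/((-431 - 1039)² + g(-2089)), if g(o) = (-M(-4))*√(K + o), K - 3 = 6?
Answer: 12005/25941606164 + I*√130/97281023115 ≈ 4.6277e-7 + 1.172e-10*I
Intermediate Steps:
K = 9 (K = 3 + 6 = 9)
M(W) = 12
g(o) = -12*√(9 + o) (g(o) = (-1*12)*√(9 + o) = -12*√(9 + o))
1/((-431 - 1039)² + g(-2089)) = 1/((-431 - 1039)² - 12*√(9 - 2089)) = 1/((-1470)² - 48*I*√130) = 1/(2160900 - 48*I*√130)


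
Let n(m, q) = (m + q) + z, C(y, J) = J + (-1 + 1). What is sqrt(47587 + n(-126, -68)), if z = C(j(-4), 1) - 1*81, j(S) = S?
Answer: 3*sqrt(5257) ≈ 217.52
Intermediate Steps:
C(y, J) = J (C(y, J) = J + 0 = J)
z = -80 (z = 1 - 1*81 = 1 - 81 = -80)
n(m, q) = -80 + m + q (n(m, q) = (m + q) - 80 = -80 + m + q)
sqrt(47587 + n(-126, -68)) = sqrt(47587 + (-80 - 126 - 68)) = sqrt(47587 - 274) = sqrt(47313) = 3*sqrt(5257)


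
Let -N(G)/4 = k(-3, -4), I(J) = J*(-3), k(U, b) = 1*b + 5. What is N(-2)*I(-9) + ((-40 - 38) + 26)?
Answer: -160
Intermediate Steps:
k(U, b) = 5 + b (k(U, b) = b + 5 = 5 + b)
I(J) = -3*J
N(G) = -4 (N(G) = -4*(5 - 4) = -4*1 = -4)
N(-2)*I(-9) + ((-40 - 38) + 26) = -(-12)*(-9) + ((-40 - 38) + 26) = -4*27 + (-78 + 26) = -108 - 52 = -160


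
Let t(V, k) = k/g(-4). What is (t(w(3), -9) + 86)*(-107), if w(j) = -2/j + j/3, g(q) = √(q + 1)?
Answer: -9202 - 321*I*√3 ≈ -9202.0 - 555.99*I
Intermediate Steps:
g(q) = √(1 + q)
w(j) = -2/j + j/3 (w(j) = -2/j + j*(⅓) = -2/j + j/3)
t(V, k) = -I*k*√3/3 (t(V, k) = k/(√(1 - 4)) = k/(√(-3)) = k/((I*√3)) = k*(-I*√3/3) = -I*k*√3/3)
(t(w(3), -9) + 86)*(-107) = (-⅓*I*(-9)*√3 + 86)*(-107) = (3*I*√3 + 86)*(-107) = (86 + 3*I*√3)*(-107) = -9202 - 321*I*√3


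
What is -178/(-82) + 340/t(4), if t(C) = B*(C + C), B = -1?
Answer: -3307/82 ≈ -40.329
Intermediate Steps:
t(C) = -2*C (t(C) = -(C + C) = -2*C)
-178/(-82) + 340/t(4) = -178/(-82) + 340/((-2*4)) = -178*(-1/82) + 340/(-8) = 89/41 + 340*(-1/8) = 89/41 - 85/2 = -3307/82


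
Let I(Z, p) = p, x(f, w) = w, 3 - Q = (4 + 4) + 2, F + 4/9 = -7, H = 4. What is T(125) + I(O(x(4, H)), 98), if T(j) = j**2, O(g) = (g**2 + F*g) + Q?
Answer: 15723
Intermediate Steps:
F = -67/9 (F = -4/9 - 7 = -67/9 ≈ -7.4444)
Q = -7 (Q = 3 - ((4 + 4) + 2) = 3 - (8 + 2) = 3 - 1*10 = 3 - 10 = -7)
O(g) = -7 + g**2 - 67*g/9 (O(g) = (g**2 - 67*g/9) - 7 = -7 + g**2 - 67*g/9)
T(125) + I(O(x(4, H)), 98) = 125**2 + 98 = 15625 + 98 = 15723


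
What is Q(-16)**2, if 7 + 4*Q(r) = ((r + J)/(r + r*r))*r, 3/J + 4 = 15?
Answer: 241081/108900 ≈ 2.2138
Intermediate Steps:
J = 3/11 (J = 3/(-4 + 15) = 3/11 ≈ 0.27273)
Q(r) = -7/4 + r*(3/11 + r)/(4*(r + r**2)) (Q(r) = -7/4 + (((r + 3/11)/(r + r*r))*r)/4 = -7/4 + (((3/11 + r)/(r + r**2))*r)/4 = -7/4 + (r*(3/11 + r)/(r + r**2))/4 = -7/4 + r*(3/11 + r)/(4*(r + r**2)))
Q(-16)**2 = ((-37 - 33*(-16))/(22*(1 - 16)))**2 = ((1/22)*(-37 + 528)/(-15))**2 = ((1/22)*(-1/15)*491)**2 = (-491/330)**2 = 241081/108900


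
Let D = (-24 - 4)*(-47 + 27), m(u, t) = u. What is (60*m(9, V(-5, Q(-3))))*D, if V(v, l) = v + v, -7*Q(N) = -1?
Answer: 302400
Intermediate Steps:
Q(N) = ⅐ (Q(N) = -⅐*(-1) = ⅐)
V(v, l) = 2*v
D = 560 (D = -28*(-20) = 560)
(60*m(9, V(-5, Q(-3))))*D = (60*9)*560 = 540*560 = 302400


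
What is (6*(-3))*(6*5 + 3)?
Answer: -594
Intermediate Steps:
(6*(-3))*(6*5 + 3) = -18*(30 + 3) = -18*33 = -594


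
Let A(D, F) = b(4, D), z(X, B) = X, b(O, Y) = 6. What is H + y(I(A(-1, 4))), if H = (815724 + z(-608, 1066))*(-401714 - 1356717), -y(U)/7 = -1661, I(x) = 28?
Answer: -1433325231369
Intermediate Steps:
A(D, F) = 6
y(U) = 11627 (y(U) = -7*(-1661) = 11627)
H = -1433325242996 (H = (815724 - 608)*(-401714 - 1356717) = 815116*(-1758431) = -1433325242996)
H + y(I(A(-1, 4))) = -1433325242996 + 11627 = -1433325231369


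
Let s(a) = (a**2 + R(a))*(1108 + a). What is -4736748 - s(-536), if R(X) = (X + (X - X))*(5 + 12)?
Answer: -163857996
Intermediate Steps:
R(X) = 17*X (R(X) = (X + 0)*17 = X*17 = 17*X)
s(a) = (1108 + a)*(a**2 + 17*a) (s(a) = (a**2 + 17*a)*(1108 + a) = (1108 + a)*(a**2 + 17*a))
-4736748 - s(-536) = -4736748 - (-536)*(18836 + (-536)**2 + 1125*(-536)) = -4736748 - (-536)*(18836 + 287296 - 603000) = -4736748 - (-536)*(-296868) = -4736748 - 1*159121248 = -4736748 - 159121248 = -163857996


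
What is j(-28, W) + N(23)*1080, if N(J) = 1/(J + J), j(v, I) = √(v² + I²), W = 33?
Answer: 540/23 + √1873 ≈ 66.756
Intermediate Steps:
j(v, I) = √(I² + v²)
N(J) = 1/(2*J)
j(-28, W) + N(23)*1080 = √(33² + (-28)²) + ((½)/23)*1080 = √(1089 + 784) + ((½)*(1/23))*1080 = √1873 + (1/46)*1080 = √1873 + 540/23 = 540/23 + √1873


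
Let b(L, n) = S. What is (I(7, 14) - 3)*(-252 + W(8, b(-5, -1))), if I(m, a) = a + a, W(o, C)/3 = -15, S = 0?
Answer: -7425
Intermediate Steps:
b(L, n) = 0
W(o, C) = -45 (W(o, C) = 3*(-15) = -45)
I(m, a) = 2*a
(I(7, 14) - 3)*(-252 + W(8, b(-5, -1))) = (2*14 - 3)*(-252 - 45) = (28 - 3)*(-297) = 25*(-297) = -7425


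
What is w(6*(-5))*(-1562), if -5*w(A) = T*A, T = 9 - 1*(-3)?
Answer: -112464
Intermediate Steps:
T = 12 (T = 9 + 3 = 12)
w(A) = -12*A/5
w(6*(-5))*(-1562) = -72*(-5)/5*(-1562) = -12/5*(-30)*(-1562) = 72*(-1562) = -112464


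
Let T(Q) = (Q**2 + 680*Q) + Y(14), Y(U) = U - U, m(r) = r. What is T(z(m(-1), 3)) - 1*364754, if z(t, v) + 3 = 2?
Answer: -365433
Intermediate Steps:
Y(U) = 0
z(t, v) = -1 (z(t, v) = -3 + 2 = -1)
T(Q) = Q**2 + 680*Q (T(Q) = (Q**2 + 680*Q) + 0 = Q**2 + 680*Q)
T(z(m(-1), 3)) - 1*364754 = -(680 - 1) - 1*364754 = -1*679 - 364754 = -679 - 364754 = -365433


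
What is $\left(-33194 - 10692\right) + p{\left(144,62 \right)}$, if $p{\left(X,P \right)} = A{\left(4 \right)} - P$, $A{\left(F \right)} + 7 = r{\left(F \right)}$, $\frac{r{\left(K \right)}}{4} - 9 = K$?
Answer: $-43903$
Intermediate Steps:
$r{\left(K \right)} = 36 + 4 K$
$A{\left(F \right)} = 29 + 4 F$ ($A{\left(F \right)} = -7 + \left(36 + 4 F\right) = 29 + 4 F$)
$p{\left(X,P \right)} = 45 - P$ ($p{\left(X,P \right)} = \left(29 + 4 \cdot 4\right) - P = \left(29 + 16\right) - P = 45 - P$)
$\left(-33194 - 10692\right) + p{\left(144,62 \right)} = \left(-33194 - 10692\right) + \left(45 - 62\right) = -43886 - 17 = -43903$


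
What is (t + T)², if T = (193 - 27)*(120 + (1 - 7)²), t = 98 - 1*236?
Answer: 663474564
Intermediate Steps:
t = -138 (t = 98 - 236 = -138)
T = 25896 (T = 166*(120 + (-6)²) = 166*(120 + 36) = 166*156 = 25896)
(t + T)² = (-138 + 25896)² = 25758² = 663474564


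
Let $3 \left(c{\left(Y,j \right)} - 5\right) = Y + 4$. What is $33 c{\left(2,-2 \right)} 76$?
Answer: $17556$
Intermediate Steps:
$c{\left(Y,j \right)} = \frac{19}{3} + \frac{Y}{3}$ ($c{\left(Y,j \right)} = 5 + \frac{Y + 4}{3} = 5 + \frac{4 + Y}{3} = 5 + \left(\frac{4}{3} + \frac{Y}{3}\right) = \frac{19}{3} + \frac{Y}{3}$)
$33 c{\left(2,-2 \right)} 76 = 33 \left(\frac{19}{3} + \frac{1}{3} \cdot 2\right) 76 = 33 \left(\frac{19}{3} + \frac{2}{3}\right) 76 = 33 \cdot 7 \cdot 76 = 231 \cdot 76 = 17556$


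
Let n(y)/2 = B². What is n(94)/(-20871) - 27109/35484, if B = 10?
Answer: -190962913/246862188 ≈ -0.77356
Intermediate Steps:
n(y) = 200 (n(y) = 2*10² = 2*100 = 200)
n(94)/(-20871) - 27109/35484 = 200/(-20871) - 27109/35484 = 200*(-1/20871) - 27109*1/35484 = -200/20871 - 27109/35484 = -190962913/246862188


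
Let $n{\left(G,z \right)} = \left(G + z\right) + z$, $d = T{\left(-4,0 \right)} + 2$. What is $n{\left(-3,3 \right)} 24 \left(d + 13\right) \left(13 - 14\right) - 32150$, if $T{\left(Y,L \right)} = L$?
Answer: $-33230$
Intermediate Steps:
$d = 2$ ($d = 0 + 2 = 2$)
$n{\left(G,z \right)} = G + 2 z$
$n{\left(-3,3 \right)} 24 \left(d + 13\right) \left(13 - 14\right) - 32150 = \left(-3 + 2 \cdot 3\right) 24 \left(2 + 13\right) \left(13 - 14\right) - 32150 = \left(-3 + 6\right) 24 \cdot 15 \left(-1\right) - 32150 = 3 \cdot 24 \left(-15\right) - 32150 = 72 \left(-15\right) - 32150 = -1080 - 32150 = -33230$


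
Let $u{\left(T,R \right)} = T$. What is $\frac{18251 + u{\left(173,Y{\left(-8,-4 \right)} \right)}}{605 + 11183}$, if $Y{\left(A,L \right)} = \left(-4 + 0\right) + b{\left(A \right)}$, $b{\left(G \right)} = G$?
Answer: $\frac{658}{421} \approx 1.5629$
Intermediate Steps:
$Y{\left(A,L \right)} = -4 + A$ ($Y{\left(A,L \right)} = \left(-4 + 0\right) + A = -4 + A$)
$\frac{18251 + u{\left(173,Y{\left(-8,-4 \right)} \right)}}{605 + 11183} = \frac{18251 + 173}{605 + 11183} = \frac{18424}{11788} = 18424 \cdot \frac{1}{11788} = \frac{658}{421}$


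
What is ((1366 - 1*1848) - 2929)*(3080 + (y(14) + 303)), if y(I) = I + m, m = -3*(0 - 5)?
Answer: -11638332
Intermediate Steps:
m = 15 (m = -3*(-5) = 15)
y(I) = 15 + I (y(I) = I + 15 = 15 + I)
((1366 - 1*1848) - 2929)*(3080 + (y(14) + 303)) = ((1366 - 1*1848) - 2929)*(3080 + ((15 + 14) + 303)) = ((1366 - 1848) - 2929)*(3080 + (29 + 303)) = (-482 - 2929)*(3080 + 332) = -3411*3412 = -11638332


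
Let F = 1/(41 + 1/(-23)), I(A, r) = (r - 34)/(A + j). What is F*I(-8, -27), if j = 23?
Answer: -1403/14130 ≈ -0.099292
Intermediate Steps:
I(A, r) = (-34 + r)/(23 + A) (I(A, r) = (r - 34)/(A + 23) = (-34 + r)/(23 + A))
F = 23/942 (F = 1/(41 - 1/23) = 1/(942/23) = 23/942 ≈ 0.024416)
F*I(-8, -27) = 23*((-34 - 27)/(23 - 8))/942 = 23*(-61/15)/942 = 23*((1/15)*(-61))/942 = (23/942)*(-61/15) = -1403/14130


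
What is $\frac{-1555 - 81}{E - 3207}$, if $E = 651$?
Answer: $\frac{409}{639} \approx 0.64006$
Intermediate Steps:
$\frac{-1555 - 81}{E - 3207} = \frac{-1555 - 81}{651 - 3207} = - \frac{1636}{-2556} = \left(-1636\right) \left(- \frac{1}{2556}\right) = \frac{409}{639}$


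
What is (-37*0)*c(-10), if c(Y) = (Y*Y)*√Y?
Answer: 0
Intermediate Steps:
c(Y) = Y^(5/2) (c(Y) = Y²*√Y = Y^(5/2))
(-37*0)*c(-10) = (-37*0)*(-10)^(5/2) = 0*(100*I*√10) = 0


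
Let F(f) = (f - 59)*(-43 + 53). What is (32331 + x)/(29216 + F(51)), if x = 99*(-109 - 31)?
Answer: 6157/9712 ≈ 0.63396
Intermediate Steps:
x = -13860 (x = 99*(-140) = -13860)
F(f) = -590 + 10*f (F(f) = (-59 + f)*10 = -590 + 10*f)
(32331 + x)/(29216 + F(51)) = (32331 - 13860)/(29216 + (-590 + 10*51)) = 18471/(29216 + (-590 + 510)) = 18471/(29216 - 80) = 18471/29136 = 18471*(1/29136) = 6157/9712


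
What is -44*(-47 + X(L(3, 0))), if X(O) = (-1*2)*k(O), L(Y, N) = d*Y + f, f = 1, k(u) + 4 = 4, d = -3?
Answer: 2068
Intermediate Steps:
k(u) = 0 (k(u) = -4 + 4 = 0)
L(Y, N) = 1 - 3*Y (L(Y, N) = -3*Y + 1 = 1 - 3*Y)
X(O) = 0 (X(O) = -1*2*0 = -2*0 = 0)
-44*(-47 + X(L(3, 0))) = -44*(-47 + 0) = -44*(-47) = 2068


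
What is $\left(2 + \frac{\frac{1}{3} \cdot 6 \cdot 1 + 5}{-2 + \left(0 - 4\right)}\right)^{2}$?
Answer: $\frac{25}{36} \approx 0.69444$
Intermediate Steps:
$\left(2 + \frac{\frac{1}{3} \cdot 6 \cdot 1 + 5}{-2 + \left(0 - 4\right)}\right)^{2} = \left(2 + \frac{\frac{1}{3} \cdot 6 \cdot 1 + 5}{-2 - 4}\right)^{2} = \left(2 + \frac{2 \cdot 1 + 5}{-6}\right)^{2} = \left(2 + \left(2 + 5\right) \left(- \frac{1}{6}\right)\right)^{2} = \left(2 + 7 \left(- \frac{1}{6}\right)\right)^{2} = \left(2 - \frac{7}{6}\right)^{2} = \left(\frac{5}{6}\right)^{2} = \frac{25}{36}$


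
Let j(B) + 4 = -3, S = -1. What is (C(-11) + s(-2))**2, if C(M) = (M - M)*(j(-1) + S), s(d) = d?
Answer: 4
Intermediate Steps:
j(B) = -7 (j(B) = -4 - 3 = -7)
C(M) = 0 (C(M) = (M - M)*(-7 - 1) = 0*(-8) = 0)
(C(-11) + s(-2))**2 = (0 - 2)**2 = (-2)**2 = 4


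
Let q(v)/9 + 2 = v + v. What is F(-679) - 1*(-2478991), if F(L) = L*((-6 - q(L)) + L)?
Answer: -5366854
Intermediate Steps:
q(v) = -18 + 18*v (q(v) = -18 + 9*(v + v) = -18 + 9*(2*v) = -18 + 18*v)
F(L) = L*(12 - 17*L) (F(L) = L*((-6 - (-18 + 18*L)) + L) = L*((-6 + (18 - 18*L)) + L) = L*((12 - 18*L) + L) = L*(12 - 17*L))
F(-679) - 1*(-2478991) = -679*(12 - 17*(-679)) - 1*(-2478991) = -679*(12 + 11543) + 2478991 = -679*11555 + 2478991 = -7845845 + 2478991 = -5366854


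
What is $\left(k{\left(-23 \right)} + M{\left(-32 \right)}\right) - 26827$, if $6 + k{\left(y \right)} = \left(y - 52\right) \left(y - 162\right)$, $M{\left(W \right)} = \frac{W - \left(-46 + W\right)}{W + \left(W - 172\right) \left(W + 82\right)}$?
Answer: $- \frac{66293151}{5116} \approx -12958.0$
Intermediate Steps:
$M{\left(W \right)} = \frac{46}{W + \left(-172 + W\right) \left(82 + W\right)}$
$k{\left(y \right)} = -6 + \left(-162 + y\right) \left(-52 + y\right)$ ($k{\left(y \right)} = -6 + \left(y - 52\right) \left(y - 162\right) = -6 + \left(-52 + y\right) \left(-162 + y\right) = -6 + \left(-162 + y\right) \left(-52 + y\right)$)
$\left(k{\left(-23 \right)} + M{\left(-32 \right)}\right) - 26827 = \left(\left(8418 + \left(-23\right)^{2} - -4922\right) + \frac{46}{-14104 + \left(-32\right)^{2} - -2848}\right) - 26827 = \left(\left(8418 + 529 + 4922\right) + \frac{46}{-14104 + 1024 + 2848}\right) - 26827 = \left(13869 + \frac{46}{-10232}\right) - 26827 = \left(13869 + 46 \left(- \frac{1}{10232}\right)\right) - 26827 = \left(13869 - \frac{23}{5116}\right) - 26827 = \frac{70953781}{5116} - 26827 = - \frac{66293151}{5116}$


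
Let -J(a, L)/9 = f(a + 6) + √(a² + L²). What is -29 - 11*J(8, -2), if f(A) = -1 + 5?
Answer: 367 + 198*√17 ≈ 1183.4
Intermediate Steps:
f(A) = 4
J(a, L) = -36 - 9*√(L² + a²) (J(a, L) = -9*(4 + √(a² + L²)) = -9*(4 + √(L² + a²)) = -36 - 9*√(L² + a²))
-29 - 11*J(8, -2) = -29 - 11*(-36 - 9*√((-2)² + 8²)) = -29 - 11*(-36 - 9*√(4 + 64)) = -29 - 11*(-36 - 18*√17) = -29 + (396 + 198*√17) = 367 + 198*√17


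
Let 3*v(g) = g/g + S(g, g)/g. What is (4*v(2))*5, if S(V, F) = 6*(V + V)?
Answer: 260/3 ≈ 86.667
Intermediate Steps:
S(V, F) = 12*V (S(V, F) = 6*(2*V) = 12*V)
v(g) = 13/3 (v(g) = (g/g + (12*g)/g)/3 = (1 + 12)/3 = (⅓)*13 = 13/3)
(4*v(2))*5 = (4*(13/3))*5 = (52/3)*5 = 260/3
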